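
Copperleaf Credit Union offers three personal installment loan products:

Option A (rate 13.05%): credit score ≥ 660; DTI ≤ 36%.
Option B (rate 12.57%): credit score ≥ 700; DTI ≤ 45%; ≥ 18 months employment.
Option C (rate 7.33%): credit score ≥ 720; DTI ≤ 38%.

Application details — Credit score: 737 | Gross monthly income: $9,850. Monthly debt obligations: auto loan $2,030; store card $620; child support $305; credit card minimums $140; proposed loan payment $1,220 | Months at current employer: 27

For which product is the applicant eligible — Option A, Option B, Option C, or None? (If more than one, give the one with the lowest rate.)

Option B

Total debts = (2,030 + 620 + 305 + 140 + 1,220) = 4,315; DTI = 4,315/9,850 = 43.8%.
Option A: score 737 ≥ 660; DTI 43.8% > 36% → does not qualify.
Option B: score 737 ≥ 700; DTI 43.8% ≤ 45%; employment 27 ≥ 18 mo → qualifies.
Option C: score 737 ≥ 720; DTI 43.8% > 38% → does not qualify.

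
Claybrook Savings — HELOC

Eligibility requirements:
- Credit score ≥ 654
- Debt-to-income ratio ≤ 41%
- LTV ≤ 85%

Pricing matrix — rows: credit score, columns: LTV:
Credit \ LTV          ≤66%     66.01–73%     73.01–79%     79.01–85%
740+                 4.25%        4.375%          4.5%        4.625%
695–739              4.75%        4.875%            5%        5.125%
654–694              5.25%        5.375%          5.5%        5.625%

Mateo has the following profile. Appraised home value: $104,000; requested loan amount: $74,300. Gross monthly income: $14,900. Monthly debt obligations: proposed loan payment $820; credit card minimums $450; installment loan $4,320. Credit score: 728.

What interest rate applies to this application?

Credit score 728 ≥ 654; Total monthly debts = (820 + 450 + 4,320) = 5,590. Debt-to-income = 5,590/14,900 = 37.5% — meets 41% limit
LTV = 74,300/104,000 = 71.4% ≤ 85%
Row: 728 falls in 695–739. Column: 71.4% falls in 66.01–73%. Rate = 4.875%.

4.875%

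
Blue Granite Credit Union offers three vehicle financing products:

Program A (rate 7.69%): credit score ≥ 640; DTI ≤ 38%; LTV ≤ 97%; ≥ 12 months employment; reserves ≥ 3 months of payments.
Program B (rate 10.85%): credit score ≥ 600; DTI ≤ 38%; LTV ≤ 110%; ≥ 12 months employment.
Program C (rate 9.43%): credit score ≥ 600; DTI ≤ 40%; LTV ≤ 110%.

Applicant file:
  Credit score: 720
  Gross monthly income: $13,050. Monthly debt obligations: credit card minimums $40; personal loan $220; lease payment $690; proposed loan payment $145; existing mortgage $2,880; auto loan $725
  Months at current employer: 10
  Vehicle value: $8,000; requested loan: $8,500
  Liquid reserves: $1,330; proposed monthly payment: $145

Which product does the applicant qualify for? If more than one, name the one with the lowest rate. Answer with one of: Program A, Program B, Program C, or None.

Program C

Total debts = (40 + 220 + 690 + 145 + 2,880 + 725) = 4,700; DTI = 4,700/13,050 = 36%.
LTV = 8,500/8,000 = 106.2%.
Reserves = 1,330/145 = 9.2 months.
Program A: score 720 ≥ 640; DTI 36% ≤ 38%; LTV 106.2% > 97%; employment 10 < 12 mo; reserves 9.2 ≥ 3 mo → does not qualify.
Program B: score 720 ≥ 600; DTI 36% ≤ 38%; LTV 106.2% ≤ 110%; employment 10 < 12 mo → does not qualify.
Program C: score 720 ≥ 600; DTI 36% ≤ 40%; LTV 106.2% ≤ 110% → qualifies.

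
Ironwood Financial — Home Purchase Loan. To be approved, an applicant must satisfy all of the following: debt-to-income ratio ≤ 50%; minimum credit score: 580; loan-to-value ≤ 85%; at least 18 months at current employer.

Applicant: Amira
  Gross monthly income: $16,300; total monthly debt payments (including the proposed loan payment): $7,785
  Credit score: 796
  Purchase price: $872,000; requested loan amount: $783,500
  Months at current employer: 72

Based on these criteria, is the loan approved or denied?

Denied

DTI = 7,785/16,300 = 47.8% ≤ 50%
Credit score 796 ≥ 580 (meets)
LTV: 783,500 ÷ 872,000 = 89.9%, exceeds 85% cap
Employment 72 ≥ 18 months
Fails on LTV.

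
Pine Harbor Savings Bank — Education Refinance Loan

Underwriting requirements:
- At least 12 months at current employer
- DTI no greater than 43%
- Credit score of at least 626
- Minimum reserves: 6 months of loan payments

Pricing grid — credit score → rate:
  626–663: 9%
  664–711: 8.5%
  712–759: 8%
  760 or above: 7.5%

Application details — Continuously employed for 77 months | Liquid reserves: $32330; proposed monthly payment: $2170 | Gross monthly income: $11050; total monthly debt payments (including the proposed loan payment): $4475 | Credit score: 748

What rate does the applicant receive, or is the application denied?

Approved at 8%

Credit score 748 ≥ 626 (meets minimum)
Reserves: 32,330 ÷ 2,170 = 14.9 months (meets 6-month minimum)
Employment 77 ≥ 12 months
DTI: 4,475 ÷ 11,050 = 40.5%, within the 43% cap
All requirements met. Score 748 falls in the 712–759 tier → 8%.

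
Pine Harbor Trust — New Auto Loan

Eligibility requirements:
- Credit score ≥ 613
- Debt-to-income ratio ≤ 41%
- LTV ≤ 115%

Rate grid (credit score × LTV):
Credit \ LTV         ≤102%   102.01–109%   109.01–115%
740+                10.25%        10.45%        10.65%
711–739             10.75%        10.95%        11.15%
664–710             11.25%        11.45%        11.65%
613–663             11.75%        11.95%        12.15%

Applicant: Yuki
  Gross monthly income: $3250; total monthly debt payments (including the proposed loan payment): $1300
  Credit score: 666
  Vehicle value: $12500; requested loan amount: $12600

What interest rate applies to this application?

11.25%

Credit score 666 ≥ 613; Debt-to-income = 1,300/3,250 = 40% — meets 41% limit
LTV: 12,600 ÷ 12,500 = 100.8%, within 115% cap
Row: 666 falls in 664–710. Column: 100.8% falls in ≤102%. Rate = 11.25%.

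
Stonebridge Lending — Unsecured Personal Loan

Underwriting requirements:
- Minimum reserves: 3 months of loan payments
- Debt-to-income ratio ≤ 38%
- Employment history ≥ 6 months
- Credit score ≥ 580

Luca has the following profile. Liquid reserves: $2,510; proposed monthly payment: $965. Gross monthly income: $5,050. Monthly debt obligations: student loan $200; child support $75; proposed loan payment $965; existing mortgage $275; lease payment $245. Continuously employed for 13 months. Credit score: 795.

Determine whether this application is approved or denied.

Denied

Liquid reserves cover 2,510/965 = 2.6 months — < 3 required
Total monthly debts = (200 + 75 + 965 + 275 + 245) = 1,760. DTI = 1,760/5,050 = 34.9% ≤ 38%
Employment 13 ≥ 6 months
Credit score 795 ≥ 580 (meets)
Fails on reserves.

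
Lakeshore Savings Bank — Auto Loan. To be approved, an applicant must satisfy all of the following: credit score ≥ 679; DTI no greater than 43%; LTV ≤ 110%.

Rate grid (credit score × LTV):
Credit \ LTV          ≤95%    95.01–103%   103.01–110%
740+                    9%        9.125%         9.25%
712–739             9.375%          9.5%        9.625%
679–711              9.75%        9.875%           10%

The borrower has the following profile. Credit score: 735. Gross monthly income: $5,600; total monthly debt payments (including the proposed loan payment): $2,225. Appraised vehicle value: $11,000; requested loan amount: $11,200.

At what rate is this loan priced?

9.5%

Credit score 735 ≥ 679; DTI = 2,225/5,600 = 39.7% ≤ 43%
Loan-to-value = 11,200/11,000 = 101.8% — pass (110% max)
Row: 735 falls in 712–739. Column: 101.8% falls in 95.01–103%. Rate = 9.5%.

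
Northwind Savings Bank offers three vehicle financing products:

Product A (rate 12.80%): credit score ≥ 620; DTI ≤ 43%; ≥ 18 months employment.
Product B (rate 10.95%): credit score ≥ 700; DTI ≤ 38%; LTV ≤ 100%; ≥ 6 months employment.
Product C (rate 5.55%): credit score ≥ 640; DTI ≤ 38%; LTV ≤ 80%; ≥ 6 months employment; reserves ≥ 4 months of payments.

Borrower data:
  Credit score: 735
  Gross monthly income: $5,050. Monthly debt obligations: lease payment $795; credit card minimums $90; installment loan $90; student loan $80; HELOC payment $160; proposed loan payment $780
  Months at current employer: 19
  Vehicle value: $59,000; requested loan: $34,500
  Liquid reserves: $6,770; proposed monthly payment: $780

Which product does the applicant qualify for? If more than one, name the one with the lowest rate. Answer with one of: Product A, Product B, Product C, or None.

Product A

Total debts = (795 + 90 + 90 + 80 + 160 + 780) = 1,995; DTI = 1,995/5,050 = 39.5%.
LTV = 34,500/59,000 = 58.5%.
Reserves = 6,770/780 = 8.7 months.
Product A: score 735 ≥ 620; DTI 39.5% ≤ 43%; employment 19 ≥ 18 mo → qualifies.
Product B: score 735 ≥ 700; DTI 39.5% > 38%; LTV 58.5% ≤ 100%; employment 19 ≥ 6 mo → does not qualify.
Product C: score 735 ≥ 640; DTI 39.5% > 38%; LTV 58.5% ≤ 80%; employment 19 ≥ 6 mo; reserves 8.7 ≥ 4 mo → does not qualify.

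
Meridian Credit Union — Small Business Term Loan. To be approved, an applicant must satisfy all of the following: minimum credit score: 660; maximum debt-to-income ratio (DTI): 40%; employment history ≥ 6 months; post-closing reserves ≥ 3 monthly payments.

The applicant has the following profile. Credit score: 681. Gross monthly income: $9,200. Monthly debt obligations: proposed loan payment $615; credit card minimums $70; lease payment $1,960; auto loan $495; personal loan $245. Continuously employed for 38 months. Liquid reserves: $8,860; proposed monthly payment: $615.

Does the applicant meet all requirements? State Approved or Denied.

Credit score 681 ≥ 660 (meets)
Total monthly debts = (615 + 70 + 1,960 + 495 + 245) = 3,385. Debt-to-income = 3,385/9,200 = 36.8% — meets 40% limit
Employment 38 ≥ 6 months
Reserves: 8,860 ÷ 615 = 14.4 months (meets 3-month minimum)
All criteria satisfied.

Approved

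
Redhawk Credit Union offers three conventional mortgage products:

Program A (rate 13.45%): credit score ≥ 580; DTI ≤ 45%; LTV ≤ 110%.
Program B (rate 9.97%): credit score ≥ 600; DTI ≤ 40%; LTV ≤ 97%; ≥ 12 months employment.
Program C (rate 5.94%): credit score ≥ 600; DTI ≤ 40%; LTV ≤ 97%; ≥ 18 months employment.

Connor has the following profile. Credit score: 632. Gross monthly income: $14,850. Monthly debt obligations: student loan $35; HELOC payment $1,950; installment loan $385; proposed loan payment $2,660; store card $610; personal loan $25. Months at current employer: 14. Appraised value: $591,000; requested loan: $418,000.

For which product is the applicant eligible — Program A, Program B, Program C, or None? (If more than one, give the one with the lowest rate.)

Total debts = (35 + 1,950 + 385 + 2,660 + 610 + 25) = 5,665; DTI = 5,665/14,850 = 38.1%.
LTV = 418,000/591,000 = 70.7%.
Program A: score 632 ≥ 580; DTI 38.1% ≤ 45%; LTV 70.7% ≤ 110% → qualifies.
Program B: score 632 ≥ 600; DTI 38.1% ≤ 40%; LTV 70.7% ≤ 97%; employment 14 ≥ 12 mo → qualifies.
Program C: score 632 ≥ 600; DTI 38.1% ≤ 40%; LTV 70.7% ≤ 97%; employment 14 < 18 mo → does not qualify.
Qualifying: Program A, Program B. Lowest rate is 9.97% → Program B.

Program B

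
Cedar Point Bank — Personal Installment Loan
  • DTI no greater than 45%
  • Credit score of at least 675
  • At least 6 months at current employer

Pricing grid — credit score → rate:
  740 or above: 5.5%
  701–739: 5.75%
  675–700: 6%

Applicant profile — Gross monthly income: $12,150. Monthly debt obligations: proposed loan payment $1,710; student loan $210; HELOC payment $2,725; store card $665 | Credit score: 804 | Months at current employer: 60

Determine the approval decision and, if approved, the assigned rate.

Credit score 804 ≥ 675 (meets minimum)
Total monthly debts = (1,710 + 210 + 2,725 + 665) = 5,310. Debt-to-income = 5,310/12,150 = 43.7% — meets 45% limit
Employment 60 ≥ 6 months
All requirements met. Score 804 falls in the 740 or above tier → 5.5%.

Approved at 5.5%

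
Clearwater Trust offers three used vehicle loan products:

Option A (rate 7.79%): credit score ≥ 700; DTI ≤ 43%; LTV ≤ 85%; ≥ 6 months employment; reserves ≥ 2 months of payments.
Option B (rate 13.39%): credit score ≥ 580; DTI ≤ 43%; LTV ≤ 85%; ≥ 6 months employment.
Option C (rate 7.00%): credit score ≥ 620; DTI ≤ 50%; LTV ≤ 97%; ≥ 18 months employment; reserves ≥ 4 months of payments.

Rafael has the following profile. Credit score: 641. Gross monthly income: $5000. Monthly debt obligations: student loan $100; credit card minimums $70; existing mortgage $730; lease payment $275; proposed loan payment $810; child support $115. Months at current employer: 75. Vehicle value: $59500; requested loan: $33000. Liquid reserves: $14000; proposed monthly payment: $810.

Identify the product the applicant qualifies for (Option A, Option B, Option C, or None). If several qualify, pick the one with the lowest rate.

Option C

Total debts = (100 + 70 + 730 + 275 + 810 + 115) = 2,100; DTI = 2,100/5,000 = 42%.
LTV = 33,000/59,500 = 55.5%.
Reserves = 14,000/810 = 17.3 months.
Option A: score 641 < 700; DTI 42% ≤ 43%; LTV 55.5% ≤ 85%; employment 75 ≥ 6 mo; reserves 17.3 ≥ 2 mo → does not qualify.
Option B: score 641 ≥ 580; DTI 42% ≤ 43%; LTV 55.5% ≤ 85%; employment 75 ≥ 6 mo → qualifies.
Option C: score 641 ≥ 620; DTI 42% ≤ 50%; LTV 55.5% ≤ 97%; employment 75 ≥ 18 mo; reserves 17.3 ≥ 4 mo → qualifies.
Qualifying: Option B, Option C. Lowest rate is 7.00% → Option C.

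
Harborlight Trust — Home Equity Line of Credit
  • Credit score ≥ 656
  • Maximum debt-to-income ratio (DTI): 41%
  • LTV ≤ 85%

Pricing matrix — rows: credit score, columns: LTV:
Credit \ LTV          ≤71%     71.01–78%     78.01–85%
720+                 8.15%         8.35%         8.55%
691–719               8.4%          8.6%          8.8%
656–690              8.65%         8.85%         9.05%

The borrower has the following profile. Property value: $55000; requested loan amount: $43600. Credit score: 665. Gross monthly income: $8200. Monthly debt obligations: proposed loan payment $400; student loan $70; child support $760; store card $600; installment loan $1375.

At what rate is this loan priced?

9.05%

Credit score 665 ≥ 656; Total monthly debts = (400 + 70 + 760 + 600 + 1,375) = 3,205. Debt-to-income = 3,205/8,200 = 39.1% — meets 41% limit
LTV = 43,600/55,000 = 79.3% ≤ 85%
Credit 665 → row 656–690; LTV 79.3% → column 78.01–85%. Grid cell → 9.05%.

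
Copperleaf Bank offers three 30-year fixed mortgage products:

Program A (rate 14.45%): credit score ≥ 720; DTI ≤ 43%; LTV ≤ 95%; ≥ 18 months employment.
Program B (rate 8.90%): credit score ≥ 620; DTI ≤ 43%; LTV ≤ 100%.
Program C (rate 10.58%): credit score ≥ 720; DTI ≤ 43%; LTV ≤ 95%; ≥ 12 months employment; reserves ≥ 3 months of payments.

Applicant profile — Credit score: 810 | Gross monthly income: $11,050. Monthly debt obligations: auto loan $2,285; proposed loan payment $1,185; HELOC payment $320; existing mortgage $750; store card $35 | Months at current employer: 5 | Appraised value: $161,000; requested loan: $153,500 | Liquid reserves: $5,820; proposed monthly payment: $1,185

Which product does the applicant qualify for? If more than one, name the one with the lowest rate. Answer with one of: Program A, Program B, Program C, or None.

Program B

Total debts = (2,285 + 1,185 + 320 + 750 + 35) = 4,575; DTI = 4,575/11,050 = 41.4%.
LTV = 153,500/161,000 = 95.3%.
Reserves = 5,820/1,185 = 4.9 months.
Program A: score 810 ≥ 720; DTI 41.4% ≤ 43%; LTV 95.3% > 95%; employment 5 < 18 mo → does not qualify.
Program B: score 810 ≥ 620; DTI 41.4% ≤ 43%; LTV 95.3% ≤ 100% → qualifies.
Program C: score 810 ≥ 720; DTI 41.4% ≤ 43%; LTV 95.3% > 95%; employment 5 < 12 mo; reserves 4.9 ≥ 3 mo → does not qualify.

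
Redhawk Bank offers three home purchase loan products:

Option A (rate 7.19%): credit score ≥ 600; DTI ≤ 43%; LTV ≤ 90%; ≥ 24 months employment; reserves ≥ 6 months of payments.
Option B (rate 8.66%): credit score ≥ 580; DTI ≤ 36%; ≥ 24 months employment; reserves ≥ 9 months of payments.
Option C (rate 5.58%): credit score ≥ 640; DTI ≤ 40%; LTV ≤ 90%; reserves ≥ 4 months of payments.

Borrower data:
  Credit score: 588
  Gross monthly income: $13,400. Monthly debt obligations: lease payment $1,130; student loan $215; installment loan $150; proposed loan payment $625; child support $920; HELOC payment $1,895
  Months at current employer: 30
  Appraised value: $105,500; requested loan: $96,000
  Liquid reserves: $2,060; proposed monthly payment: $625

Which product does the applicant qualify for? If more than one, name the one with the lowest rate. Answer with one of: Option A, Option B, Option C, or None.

Total debts = (1,130 + 215 + 150 + 625 + 920 + 1,895) = 4,935; DTI = 4,935/13,400 = 36.8%.
LTV = 96,000/105,500 = 91%.
Reserves = 2,060/625 = 3.3 months.
Option A: score 588 < 600; DTI 36.8% ≤ 43%; LTV 91% > 90%; employment 30 ≥ 24 mo; reserves 3.3 < 6 mo → does not qualify.
Option B: score 588 ≥ 580; DTI 36.8% > 36%; employment 30 ≥ 24 mo; reserves 3.3 < 9 mo → does not qualify.
Option C: score 588 < 640; DTI 36.8% ≤ 40%; LTV 91% > 90%; reserves 3.3 < 4 mo → does not qualify.

None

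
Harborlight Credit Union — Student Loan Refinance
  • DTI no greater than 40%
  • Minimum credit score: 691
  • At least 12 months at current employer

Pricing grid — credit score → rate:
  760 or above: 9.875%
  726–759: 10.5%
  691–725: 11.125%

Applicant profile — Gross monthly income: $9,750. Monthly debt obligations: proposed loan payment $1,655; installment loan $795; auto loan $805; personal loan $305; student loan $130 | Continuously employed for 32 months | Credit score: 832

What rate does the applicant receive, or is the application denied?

Approved at 9.875%

Credit score 832 ≥ 691 (meets minimum)
Total monthly debts = (1,655 + 795 + 805 + 305 + 130) = 3,690. DTI = 3,690/9,750 = 37.8% ≤ 40%
Employment 32 ≥ 12 months
All requirements met. Score 832 falls in the 760 or above tier → 9.875%.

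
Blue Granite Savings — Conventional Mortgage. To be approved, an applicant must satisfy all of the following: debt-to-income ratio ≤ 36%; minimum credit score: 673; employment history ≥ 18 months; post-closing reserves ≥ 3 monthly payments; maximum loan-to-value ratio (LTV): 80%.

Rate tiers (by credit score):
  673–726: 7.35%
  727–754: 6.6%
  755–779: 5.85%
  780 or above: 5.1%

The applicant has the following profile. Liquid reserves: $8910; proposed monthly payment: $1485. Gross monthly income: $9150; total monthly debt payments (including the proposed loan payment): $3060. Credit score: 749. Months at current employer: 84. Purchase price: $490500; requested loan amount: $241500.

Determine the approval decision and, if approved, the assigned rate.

Credit score 749 ≥ 673 (meets minimum)
Employment 84 ≥ 18 months
LTV: 241,500 ÷ 490,500 = 49.2%, within 80% cap
Liquid reserves cover 8,910/1,485 = 6.0 months — ≥ 3 required
DTI: 3,060 ÷ 9,150 = 33.4%, within the 36% cap
All requirements met. Score 749 falls in the 727–754 tier → 6.6%.

Approved at 6.6%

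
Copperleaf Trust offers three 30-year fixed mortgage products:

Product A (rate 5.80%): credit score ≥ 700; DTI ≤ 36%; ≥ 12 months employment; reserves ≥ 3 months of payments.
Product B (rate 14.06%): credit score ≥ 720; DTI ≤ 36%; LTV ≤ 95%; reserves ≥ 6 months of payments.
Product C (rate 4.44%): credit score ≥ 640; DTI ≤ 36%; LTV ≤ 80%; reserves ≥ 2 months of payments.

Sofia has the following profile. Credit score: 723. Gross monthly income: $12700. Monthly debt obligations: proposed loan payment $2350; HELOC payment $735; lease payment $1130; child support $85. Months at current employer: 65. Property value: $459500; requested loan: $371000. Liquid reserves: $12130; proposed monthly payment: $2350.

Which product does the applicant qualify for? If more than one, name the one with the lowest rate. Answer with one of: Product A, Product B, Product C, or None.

Product A

Total debts = (2,350 + 735 + 1,130 + 85) = 4,300; DTI = 4,300/12,700 = 33.9%.
LTV = 371,000/459,500 = 80.7%.
Reserves = 12,130/2,350 = 5.2 months.
Product A: score 723 ≥ 700; DTI 33.9% ≤ 36%; employment 65 ≥ 12 mo; reserves 5.2 ≥ 3 mo → qualifies.
Product B: score 723 ≥ 720; DTI 33.9% ≤ 36%; LTV 80.7% ≤ 95%; reserves 5.2 < 6 mo → does not qualify.
Product C: score 723 ≥ 640; DTI 33.9% ≤ 36%; LTV 80.7% > 80%; reserves 5.2 ≥ 2 mo → does not qualify.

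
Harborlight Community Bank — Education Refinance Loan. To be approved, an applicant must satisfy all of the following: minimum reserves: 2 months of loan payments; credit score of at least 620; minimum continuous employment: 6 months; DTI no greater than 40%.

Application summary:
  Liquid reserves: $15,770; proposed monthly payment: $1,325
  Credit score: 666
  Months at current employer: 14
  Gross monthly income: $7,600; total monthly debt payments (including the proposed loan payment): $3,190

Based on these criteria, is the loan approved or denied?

Denied

Liquid reserves cover 15,770/1,325 = 11.9 months — ≥ 2 required
Credit score 666 ≥ 620 (meets)
Employment 14 ≥ 6 months
Debt-to-income = 3,190/7,600 = 42% — over 40% limit
Fails on DTI.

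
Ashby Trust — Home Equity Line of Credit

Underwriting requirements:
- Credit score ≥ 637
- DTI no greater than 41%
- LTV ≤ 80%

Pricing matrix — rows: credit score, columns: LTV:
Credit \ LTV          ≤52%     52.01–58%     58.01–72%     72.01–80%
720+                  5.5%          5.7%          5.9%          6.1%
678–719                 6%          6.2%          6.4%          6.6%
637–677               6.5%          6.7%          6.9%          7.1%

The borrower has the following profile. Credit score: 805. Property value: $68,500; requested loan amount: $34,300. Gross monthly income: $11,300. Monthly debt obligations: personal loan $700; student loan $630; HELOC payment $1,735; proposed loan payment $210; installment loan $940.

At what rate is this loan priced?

Credit score 805 ≥ 637; Total monthly debts = (700 + 630 + 1,735 + 210 + 940) = 4,215. DTI: 4,215 ÷ 11,300 = 37.3%, within the 41% cap
LTV = 34,300/68,500 = 50.1% ≤ 80%
Score 805 is in the 720+ band; LTV 50.1% is in the ≤52% band → 5.5%.

5.5%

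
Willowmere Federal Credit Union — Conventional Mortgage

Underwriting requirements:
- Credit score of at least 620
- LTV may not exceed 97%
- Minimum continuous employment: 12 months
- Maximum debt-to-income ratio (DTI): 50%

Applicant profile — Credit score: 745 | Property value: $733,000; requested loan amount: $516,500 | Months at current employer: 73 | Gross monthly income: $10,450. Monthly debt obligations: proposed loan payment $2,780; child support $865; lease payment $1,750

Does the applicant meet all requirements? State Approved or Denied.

Credit score 745 ≥ 620 (meets)
Loan-to-value = 516,500/733,000 = 70.5% — pass (97% max)
Employment 73 ≥ 12 months
Total monthly debts = (2,780 + 865 + 1,750) = 5,395. DTI: 5,395 ÷ 10,450 = 51.6%, exceeds the 50% cap
Fails on DTI.

Denied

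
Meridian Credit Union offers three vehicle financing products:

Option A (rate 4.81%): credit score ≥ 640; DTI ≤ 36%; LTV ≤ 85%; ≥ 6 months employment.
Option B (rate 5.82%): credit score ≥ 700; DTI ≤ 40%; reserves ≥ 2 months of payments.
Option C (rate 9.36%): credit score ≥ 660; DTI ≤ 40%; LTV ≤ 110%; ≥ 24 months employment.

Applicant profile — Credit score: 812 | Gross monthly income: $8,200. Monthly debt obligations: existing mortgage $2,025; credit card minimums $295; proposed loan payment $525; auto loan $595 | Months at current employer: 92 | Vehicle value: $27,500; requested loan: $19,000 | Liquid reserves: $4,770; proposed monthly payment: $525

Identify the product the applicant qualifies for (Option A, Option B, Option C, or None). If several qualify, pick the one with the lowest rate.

None

Total debts = (2,025 + 295 + 525 + 595) = 3,440; DTI = 3,440/8,200 = 42%.
LTV = 19,000/27,500 = 69.1%.
Reserves = 4,770/525 = 9.1 months.
Option A: score 812 ≥ 640; DTI 42% > 36%; LTV 69.1% ≤ 85%; employment 92 ≥ 6 mo → does not qualify.
Option B: score 812 ≥ 700; DTI 42% > 40%; reserves 9.1 ≥ 2 mo → does not qualify.
Option C: score 812 ≥ 660; DTI 42% > 40%; LTV 69.1% ≤ 110%; employment 92 ≥ 24 mo → does not qualify.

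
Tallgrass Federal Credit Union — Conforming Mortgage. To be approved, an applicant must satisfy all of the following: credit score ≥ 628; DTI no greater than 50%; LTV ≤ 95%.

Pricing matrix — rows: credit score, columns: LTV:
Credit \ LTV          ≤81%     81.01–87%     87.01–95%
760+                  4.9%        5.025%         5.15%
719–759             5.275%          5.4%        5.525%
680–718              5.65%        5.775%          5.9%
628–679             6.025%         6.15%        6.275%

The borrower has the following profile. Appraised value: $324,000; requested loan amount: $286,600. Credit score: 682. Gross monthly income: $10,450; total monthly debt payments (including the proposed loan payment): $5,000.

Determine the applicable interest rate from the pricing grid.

Credit score 682 ≥ 628; DTI: 5,000 ÷ 10,450 = 47.8%, within the 50% cap
Loan-to-value = 286,600/324,000 = 88.5% — pass (95% max)
Row: 682 falls in 680–718. Column: 88.5% falls in 87.01–95%. Rate = 5.9%.

5.9%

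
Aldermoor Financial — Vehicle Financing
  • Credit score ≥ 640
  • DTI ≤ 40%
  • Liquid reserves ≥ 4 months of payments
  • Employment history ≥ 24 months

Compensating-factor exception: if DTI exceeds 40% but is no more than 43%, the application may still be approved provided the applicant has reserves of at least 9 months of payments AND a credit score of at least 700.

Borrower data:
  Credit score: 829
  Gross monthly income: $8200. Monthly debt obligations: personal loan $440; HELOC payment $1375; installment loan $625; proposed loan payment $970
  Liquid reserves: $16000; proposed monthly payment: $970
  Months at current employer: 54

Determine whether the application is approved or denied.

Credit score 829 ≥ 640 (meets base)
Total debts = (440 + 1,375 + 625 + 970) = 3,410. DTI = 3,410/8,200 = 41.6% > 40% — standard DTI limit exceeded.
Reserves: 16,000 ÷ 970 = 16.5 months (meets 4-month minimum)
Employment 54 ≥ 24 months
DTI 41.6% is within the 40%–43% exception band; checking compensating factors.
Reserves 16.5 ≥ 9 months; credit score 829 ≥ 700.
Both compensating conditions met → exception applies.

Approved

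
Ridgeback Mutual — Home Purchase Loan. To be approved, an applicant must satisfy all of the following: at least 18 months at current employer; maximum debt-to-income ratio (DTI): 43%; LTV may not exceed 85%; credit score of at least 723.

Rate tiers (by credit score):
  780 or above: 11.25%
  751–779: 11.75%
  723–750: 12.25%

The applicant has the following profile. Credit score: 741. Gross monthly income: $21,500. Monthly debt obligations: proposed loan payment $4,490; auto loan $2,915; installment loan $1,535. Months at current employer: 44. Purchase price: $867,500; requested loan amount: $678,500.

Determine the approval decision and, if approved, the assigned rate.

Credit score 741 ≥ 723 (meets minimum)
Total monthly debts = (4,490 + 2,915 + 1,535) = 8,940. DTI: 8,940 ÷ 21,500 = 41.6%, within the 43% cap
Employment 44 ≥ 18 months
Loan-to-value = 678,500/867,500 = 78.2% — pass (85% max)
All requirements met. Score 741 falls in the 723–750 tier → 12.25%.

Approved at 12.25%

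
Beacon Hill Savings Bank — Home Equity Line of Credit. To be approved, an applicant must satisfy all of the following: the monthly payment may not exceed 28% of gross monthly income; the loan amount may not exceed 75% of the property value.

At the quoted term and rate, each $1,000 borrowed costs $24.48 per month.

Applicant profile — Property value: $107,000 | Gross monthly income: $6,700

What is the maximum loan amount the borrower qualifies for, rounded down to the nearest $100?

Payment cap: 28% × $6,700 = $1,876/month.
At $24.48 per $1,000, that supports 1,876/24.48 × 1,000 ≈ $76,633 → $76,600.
LTV cap: 75% × $107,000 = $80,250 → $80,200.
Binding constraint: payment-to-income.

$76,600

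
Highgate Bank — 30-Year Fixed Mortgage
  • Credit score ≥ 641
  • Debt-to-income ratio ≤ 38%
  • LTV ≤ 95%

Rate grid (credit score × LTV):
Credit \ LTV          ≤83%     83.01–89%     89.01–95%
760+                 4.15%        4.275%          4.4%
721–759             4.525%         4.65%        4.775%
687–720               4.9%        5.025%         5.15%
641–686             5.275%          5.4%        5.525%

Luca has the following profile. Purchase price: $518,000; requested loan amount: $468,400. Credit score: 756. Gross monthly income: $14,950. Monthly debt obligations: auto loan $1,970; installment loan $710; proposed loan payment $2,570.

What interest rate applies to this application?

4.775%

Credit score 756 ≥ 641; Total monthly debts = (1,970 + 710 + 2,570) = 5,250. Debt-to-income = 5,250/14,950 = 35.1% — meets 38% limit
LTV = 468,400/518,000 = 90.4% ≤ 95%
Credit 756 → row 721–759; LTV 90.4% → column 89.01–95%. Grid cell → 4.775%.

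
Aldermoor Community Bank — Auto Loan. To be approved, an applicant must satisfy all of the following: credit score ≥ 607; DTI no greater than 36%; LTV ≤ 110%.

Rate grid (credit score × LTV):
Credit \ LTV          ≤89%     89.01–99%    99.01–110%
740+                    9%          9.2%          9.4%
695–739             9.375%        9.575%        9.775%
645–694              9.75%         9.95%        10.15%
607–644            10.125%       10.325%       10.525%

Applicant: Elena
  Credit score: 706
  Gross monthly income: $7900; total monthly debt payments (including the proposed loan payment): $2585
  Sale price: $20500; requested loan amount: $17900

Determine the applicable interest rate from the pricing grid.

9.375%

Credit score 706 ≥ 607; DTI = 2,585/7,900 = 32.7% ≤ 36%
LTV = 17,900/20,500 = 87.3% ≤ 110%
Credit 706 → row 695–739; LTV 87.3% → column ≤89%. Grid cell → 9.375%.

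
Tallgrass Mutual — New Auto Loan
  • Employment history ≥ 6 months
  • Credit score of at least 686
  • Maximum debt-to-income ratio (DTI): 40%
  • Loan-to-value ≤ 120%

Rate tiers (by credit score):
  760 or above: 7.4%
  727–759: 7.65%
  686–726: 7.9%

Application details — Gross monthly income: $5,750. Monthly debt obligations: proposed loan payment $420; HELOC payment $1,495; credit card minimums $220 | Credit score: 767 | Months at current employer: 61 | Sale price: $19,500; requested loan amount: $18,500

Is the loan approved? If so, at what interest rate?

Approved at 7.4%

Credit score 767 ≥ 686 (meets minimum)
Total monthly debts = (420 + 1,495 + 220) = 2,135. DTI: 2,135 ÷ 5,750 = 37.1%, within the 40% cap
Employment 61 ≥ 6 months
LTV: 18,500 ÷ 19,500 = 94.9%, within 120% cap
All requirements met. Score 767 falls in the 760 or above tier → 7.4%.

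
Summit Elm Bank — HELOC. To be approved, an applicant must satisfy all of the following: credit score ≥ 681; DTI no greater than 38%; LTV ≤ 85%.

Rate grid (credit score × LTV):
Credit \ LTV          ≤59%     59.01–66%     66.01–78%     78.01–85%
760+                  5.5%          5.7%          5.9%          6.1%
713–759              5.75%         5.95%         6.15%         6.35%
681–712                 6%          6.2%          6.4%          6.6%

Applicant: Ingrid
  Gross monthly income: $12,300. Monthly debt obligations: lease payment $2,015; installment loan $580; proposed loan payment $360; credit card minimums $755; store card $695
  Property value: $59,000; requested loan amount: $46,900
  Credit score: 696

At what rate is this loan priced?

Credit score 696 ≥ 681; Total monthly debts = (2,015 + 580 + 360 + 755 + 695) = 4,405. Debt-to-income = 4,405/12,300 = 35.8% — meets 38% limit
LTV = 46,900/59,000 = 79.5% ≤ 85%
Score 696 is in the 681–712 band; LTV 79.5% is in the 78.01–85% band → 6.6%.

6.6%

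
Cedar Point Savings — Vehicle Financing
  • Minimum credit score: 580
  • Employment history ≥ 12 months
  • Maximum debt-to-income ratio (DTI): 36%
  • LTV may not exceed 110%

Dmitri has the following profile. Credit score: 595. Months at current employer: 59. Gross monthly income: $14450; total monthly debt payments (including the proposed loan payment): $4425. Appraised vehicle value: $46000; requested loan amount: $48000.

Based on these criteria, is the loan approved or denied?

Approved

Credit score 595 ≥ 580 (meets)
Employment 59 ≥ 12 months
DTI = 4,425/14,450 = 30.6% ≤ 36%
LTV: 48,000 ÷ 46,000 = 104.3%, within 110% cap
All criteria satisfied.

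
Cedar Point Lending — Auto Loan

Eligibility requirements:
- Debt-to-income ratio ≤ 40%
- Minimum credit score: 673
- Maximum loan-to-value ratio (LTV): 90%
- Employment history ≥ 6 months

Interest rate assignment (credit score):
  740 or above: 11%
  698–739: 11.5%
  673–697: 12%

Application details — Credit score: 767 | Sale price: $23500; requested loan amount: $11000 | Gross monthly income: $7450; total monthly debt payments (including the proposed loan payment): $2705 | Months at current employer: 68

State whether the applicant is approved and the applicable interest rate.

Approved at 11%

Credit score 767 ≥ 673 (meets minimum)
Employment 68 ≥ 6 months
DTI = 2,705/7,450 = 36.3% ≤ 40%
LTV: 11,000 ÷ 23,500 = 46.8%, within 90% cap
All requirements met. Score 767 falls in the 740 or above tier → 11%.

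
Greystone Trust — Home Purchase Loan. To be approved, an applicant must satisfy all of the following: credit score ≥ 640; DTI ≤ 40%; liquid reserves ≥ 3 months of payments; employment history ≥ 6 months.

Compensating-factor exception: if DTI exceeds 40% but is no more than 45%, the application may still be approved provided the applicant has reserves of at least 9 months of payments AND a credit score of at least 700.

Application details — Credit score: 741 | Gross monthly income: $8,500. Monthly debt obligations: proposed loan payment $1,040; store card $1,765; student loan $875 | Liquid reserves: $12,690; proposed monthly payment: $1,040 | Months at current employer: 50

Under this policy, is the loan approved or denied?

Credit score 741 ≥ 640 (meets base)
Total debts = (1,040 + 1,765 + 875) = 3,680. DTI = 3,680/8,500 = 43.3% > 40% — standard DTI limit exceeded.
Reserves: 12,690 ÷ 1,040 = 12.2 months (meets 3-month minimum)
Employment 50 ≥ 6 months
DTI 43.3% is within the 40%–45% exception band; checking compensating factors.
Reserves 12.2 ≥ 9 months; credit score 741 ≥ 700.
Both override conditions satisfied; DTI exception granted.

Approved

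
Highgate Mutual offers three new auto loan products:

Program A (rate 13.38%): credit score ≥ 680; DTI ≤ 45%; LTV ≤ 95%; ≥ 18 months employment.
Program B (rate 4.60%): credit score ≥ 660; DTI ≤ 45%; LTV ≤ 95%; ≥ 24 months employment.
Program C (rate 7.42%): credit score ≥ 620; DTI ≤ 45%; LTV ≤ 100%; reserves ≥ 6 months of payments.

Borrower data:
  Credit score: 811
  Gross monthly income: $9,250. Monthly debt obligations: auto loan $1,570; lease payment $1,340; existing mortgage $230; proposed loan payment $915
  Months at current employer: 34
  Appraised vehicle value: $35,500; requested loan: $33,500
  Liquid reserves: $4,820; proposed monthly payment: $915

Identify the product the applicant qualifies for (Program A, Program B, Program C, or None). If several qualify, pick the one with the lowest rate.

Total debts = (1,570 + 1,340 + 230 + 915) = 4,055; DTI = 4,055/9,250 = 43.8%.
LTV = 33,500/35,500 = 94.4%.
Reserves = 4,820/915 = 5.3 months.
Program A: score 811 ≥ 680; DTI 43.8% ≤ 45%; LTV 94.4% ≤ 95%; employment 34 ≥ 18 mo → qualifies.
Program B: score 811 ≥ 660; DTI 43.8% ≤ 45%; LTV 94.4% ≤ 95%; employment 34 ≥ 24 mo → qualifies.
Program C: score 811 ≥ 620; DTI 43.8% ≤ 45%; LTV 94.4% ≤ 100%; reserves 5.3 < 6 mo → does not qualify.
Qualifying: Program A, Program B. Lowest rate is 4.60% → Program B.

Program B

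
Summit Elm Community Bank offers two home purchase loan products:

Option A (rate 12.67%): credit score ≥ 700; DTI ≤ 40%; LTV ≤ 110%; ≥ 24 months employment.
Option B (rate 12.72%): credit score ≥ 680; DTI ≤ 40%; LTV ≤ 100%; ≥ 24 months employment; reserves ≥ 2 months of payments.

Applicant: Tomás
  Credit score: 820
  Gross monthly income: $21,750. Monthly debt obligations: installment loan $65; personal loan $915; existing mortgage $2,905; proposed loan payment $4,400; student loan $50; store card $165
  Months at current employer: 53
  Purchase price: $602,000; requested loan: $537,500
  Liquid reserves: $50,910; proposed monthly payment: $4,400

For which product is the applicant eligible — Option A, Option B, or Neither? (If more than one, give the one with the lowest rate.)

Total debts = (65 + 915 + 2,905 + 4,400 + 50 + 165) = 8,500; DTI = 8,500/21,750 = 39.1%.
LTV = 537,500/602,000 = 89.3%.
Reserves = 50,910/4,400 = 11.6 months.
Option A: score 820 ≥ 700; DTI 39.1% ≤ 40%; LTV 89.3% ≤ 110%; employment 53 ≥ 24 mo → qualifies.
Option B: score 820 ≥ 680; DTI 39.1% ≤ 40%; LTV 89.3% ≤ 100%; employment 53 ≥ 24 mo; reserves 11.6 ≥ 2 mo → qualifies.
Qualifying: Option A, Option B. Lowest rate is 12.67% → Option A.

Option A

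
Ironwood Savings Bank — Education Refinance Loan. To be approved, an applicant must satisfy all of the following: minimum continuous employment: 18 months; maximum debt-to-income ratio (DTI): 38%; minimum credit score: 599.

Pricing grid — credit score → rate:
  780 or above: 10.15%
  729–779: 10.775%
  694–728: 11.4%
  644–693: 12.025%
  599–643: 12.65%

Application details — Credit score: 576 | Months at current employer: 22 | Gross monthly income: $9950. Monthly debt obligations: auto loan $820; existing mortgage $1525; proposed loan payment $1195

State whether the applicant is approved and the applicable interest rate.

Credit score 576 < 599 (below minimum)
Employment 22 ≥ 18 months
Total monthly debts = (820 + 1,525 + 1,195) = 3,540. Debt-to-income = 3,540/9,950 = 35.6% — meets 38% limit
Not all requirements met → denied.

Denied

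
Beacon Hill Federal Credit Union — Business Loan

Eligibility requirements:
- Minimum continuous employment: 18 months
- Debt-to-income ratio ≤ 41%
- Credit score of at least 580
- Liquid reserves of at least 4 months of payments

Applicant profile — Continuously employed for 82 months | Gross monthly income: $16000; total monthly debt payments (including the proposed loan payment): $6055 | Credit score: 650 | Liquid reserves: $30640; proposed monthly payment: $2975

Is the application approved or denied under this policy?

Employment 82 ≥ 18 months
Debt-to-income = 6,055/16,000 = 37.8% — meets 41% limit
Credit score 650 ≥ 580 (meets)
Reserves = 30,640/2,975 = 10.3 months ≥ 4
All criteria satisfied.

Approved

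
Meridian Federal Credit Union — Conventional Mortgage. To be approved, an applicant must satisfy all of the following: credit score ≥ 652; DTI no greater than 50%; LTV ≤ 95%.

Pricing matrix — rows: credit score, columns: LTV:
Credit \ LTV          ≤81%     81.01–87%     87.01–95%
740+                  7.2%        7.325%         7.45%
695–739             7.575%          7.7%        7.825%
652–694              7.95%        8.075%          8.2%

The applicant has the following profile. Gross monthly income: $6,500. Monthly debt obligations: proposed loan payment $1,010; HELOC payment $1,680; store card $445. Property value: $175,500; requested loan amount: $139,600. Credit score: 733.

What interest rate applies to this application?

7.575%

Credit score 733 ≥ 652; Total monthly debts = (1,010 + 1,680 + 445) = 3,135. DTI = 3,135/6,500 = 48.2% ≤ 50%
Loan-to-value = 139,600/175,500 = 79.5% — pass (95% max)
Credit 733 → row 695–739; LTV 79.5% → column ≤81%. Grid cell → 7.575%.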